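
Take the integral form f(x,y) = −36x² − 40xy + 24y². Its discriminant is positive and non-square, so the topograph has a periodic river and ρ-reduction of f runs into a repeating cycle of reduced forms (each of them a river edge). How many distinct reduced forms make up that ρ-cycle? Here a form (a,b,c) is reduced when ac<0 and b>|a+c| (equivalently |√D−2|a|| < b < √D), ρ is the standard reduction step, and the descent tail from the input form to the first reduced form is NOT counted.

D = 5056, ⌊√D⌋ = 71
descent: ρ → (24,40,-36)  [lands on river]
river: ρ → (-36,32,28)
river: ρ → (28,24,-40)
river: ρ → (-40,56,12)
river: ρ → (12,64,-20)
river: ρ → (-20,56,24)
ρ-cycle length = 6 (tail of 1 descent step not counted)

6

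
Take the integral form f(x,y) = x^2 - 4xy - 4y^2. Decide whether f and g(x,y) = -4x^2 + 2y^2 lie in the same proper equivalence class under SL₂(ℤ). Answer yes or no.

D₁ = 32, D₂ = 32
river cycle of f (length 2): (-4, 4, 1), (1, 4, -4)
river cycle of g (length 2): (2, 4, -2), (-2, 4, 2)
cycles differ ⇒ inequivalent

no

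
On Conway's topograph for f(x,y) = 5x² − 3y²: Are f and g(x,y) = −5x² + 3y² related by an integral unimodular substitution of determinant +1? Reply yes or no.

D₁ = 60, D₂ = 60
river cycle of f (length 2): (-3, 6, 2), (2, 6, -3)
river cycle of g (length 2): (3, 6, -2), (-2, 6, 3)
cycles differ ⇒ inequivalent

no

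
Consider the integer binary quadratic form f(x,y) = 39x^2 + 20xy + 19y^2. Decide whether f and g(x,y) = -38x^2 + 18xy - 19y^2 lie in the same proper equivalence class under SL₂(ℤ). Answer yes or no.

D₁ = -2564, D₂ = -2564
f: flip: (39,20,19)→(19,-20,39)
f: translate: b→18 (≡-20 mod 38), so (19,-20,39)→(19,18,38)
f: reduced (well bottom): (19,18,38) with a≤c, −a<b≤a
g is negative-definite; reduce −g:
−g: flip: (38,-18,19)→(19,18,38)
−g: reduced (well bottom): (19,18,38) with a≤c, −a<b≤a
flip sign back: reduced form of g is (-19,-18,-38)
reduced forms (19, 18, 38) vs (-19, -18, -38) ⇒ inequivalent

no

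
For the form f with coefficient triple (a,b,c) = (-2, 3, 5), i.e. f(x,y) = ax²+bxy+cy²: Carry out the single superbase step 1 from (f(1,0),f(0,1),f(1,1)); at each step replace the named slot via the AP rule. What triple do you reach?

start (-2,5,6) = (f(1,0),f(0,1),f(1,1))
replace slot 1: 2·(5+6) − (-2) = 24 → (24,5,6)

24,5,6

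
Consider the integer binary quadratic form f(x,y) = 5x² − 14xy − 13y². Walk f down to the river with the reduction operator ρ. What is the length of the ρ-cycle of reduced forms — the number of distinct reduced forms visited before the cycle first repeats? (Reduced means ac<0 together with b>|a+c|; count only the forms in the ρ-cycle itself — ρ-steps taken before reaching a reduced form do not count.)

D = 456, ⌊√D⌋ = 21
descent: ρ → (-13,14,5)  [lands on river]
river: ρ → (5,16,-10)
river: ρ → (-10,4,11)
river: ρ → (11,18,-3)
river: ρ → (-3,18,11)
river: ρ → (11,4,-10)
river: ρ → (-10,16,5)
river: ρ → (5,14,-13)
river: ρ → (-13,12,6)
river: ρ → (6,12,-13)
ρ-cycle length = 10 (tail of 1 descent step not counted)

10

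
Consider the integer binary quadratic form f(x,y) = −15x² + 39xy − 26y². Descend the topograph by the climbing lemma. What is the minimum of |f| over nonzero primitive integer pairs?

translate: b→-9 (≡-39 mod 30), so (15,-39,26)→(15,-9,2)
flip: (15,-9,2)→(2,9,15)
translate: b→1 (≡9 mod 4), so (2,9,15)→(2,1,5)
reduced (well bottom): (2,1,5) with a≤c, −a<b≤a
well minimum |f| = |-2| = 2 (negative-definite)

2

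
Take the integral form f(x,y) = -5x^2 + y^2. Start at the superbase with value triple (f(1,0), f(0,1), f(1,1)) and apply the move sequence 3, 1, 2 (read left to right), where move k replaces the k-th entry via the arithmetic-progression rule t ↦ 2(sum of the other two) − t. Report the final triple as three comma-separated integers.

start (-5,1,-4) = (f(1,0),f(0,1),f(1,1))
replace slot 3: 2·((-5)+1) − (-4) = -4 → (-5,1,-4)
replace slot 1: 2·(1+(-4)) − (-5) = -1 → (-1,1,-4)
replace slot 2: 2·((-1)+(-4)) − 1 = -11 → (-1,-11,-4)

-1,-11,-4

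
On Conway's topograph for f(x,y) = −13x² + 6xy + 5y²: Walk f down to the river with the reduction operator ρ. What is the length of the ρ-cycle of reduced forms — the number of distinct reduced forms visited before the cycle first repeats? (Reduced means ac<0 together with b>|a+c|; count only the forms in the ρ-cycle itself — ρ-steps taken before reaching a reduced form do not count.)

D = 296, ⌊√D⌋ = 17
descent: ρ → (5,14,-5)  [lands on river]
river: ρ → (-5,16,2)
river: ρ → (2,16,-5)
river: ρ → (-5,14,5)
river: ρ → (5,16,-2)
river: ρ → (-2,16,5)
ρ-cycle length = 6 (tail of 1 descent step not counted)

6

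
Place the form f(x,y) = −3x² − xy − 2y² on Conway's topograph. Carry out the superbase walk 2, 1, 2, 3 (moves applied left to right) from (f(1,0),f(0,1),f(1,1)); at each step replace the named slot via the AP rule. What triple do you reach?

start (-3,-2,-6) = (f(1,0),f(0,1),f(1,1))
replace slot 2: 2·((-3)+(-6)) − (-2) = -16 → (-3,-16,-6)
replace slot 1: 2·((-16)+(-6)) − (-3) = -41 → (-41,-16,-6)
replace slot 2: 2·((-41)+(-6)) − (-16) = -78 → (-41,-78,-6)
replace slot 3: 2·((-41)+(-78)) − (-6) = -232 → (-41,-78,-232)

-41,-78,-232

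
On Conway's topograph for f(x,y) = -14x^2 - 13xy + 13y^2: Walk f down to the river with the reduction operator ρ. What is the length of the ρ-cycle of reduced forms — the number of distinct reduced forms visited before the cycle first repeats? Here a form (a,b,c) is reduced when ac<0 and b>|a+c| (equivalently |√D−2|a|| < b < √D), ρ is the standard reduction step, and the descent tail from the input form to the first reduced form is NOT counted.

D = 897, ⌊√D⌋ = 29
descent: ρ → (13,13,-14)  [lands on river]
river: ρ → (-14,15,12)
river: ρ → (12,9,-17)
river: ρ → (-17,25,4)
river: ρ → (4,23,-23)
river: ρ → (-23,23,4)
river: ρ → (4,25,-17)
river: ρ → (-17,9,12)
river: ρ → (12,15,-14)
river: ρ → (-14,13,13)
ρ-cycle length = 10 (tail of 1 descent step not counted)

10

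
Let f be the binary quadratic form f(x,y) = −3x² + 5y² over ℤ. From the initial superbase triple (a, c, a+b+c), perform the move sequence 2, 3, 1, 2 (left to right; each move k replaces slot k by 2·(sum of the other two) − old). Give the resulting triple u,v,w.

start (-3,5,2) = (f(1,0),f(0,1),f(1,1))
replace slot 2: 2·((-3)+2) − 5 = -7 → (-3,-7,2)
replace slot 3: 2·((-3)+(-7)) − 2 = -22 → (-3,-7,-22)
replace slot 1: 2·((-7)+(-22)) − (-3) = -55 → (-55,-7,-22)
replace slot 2: 2·((-55)+(-22)) − (-7) = -147 → (-55,-147,-22)

-55,-147,-22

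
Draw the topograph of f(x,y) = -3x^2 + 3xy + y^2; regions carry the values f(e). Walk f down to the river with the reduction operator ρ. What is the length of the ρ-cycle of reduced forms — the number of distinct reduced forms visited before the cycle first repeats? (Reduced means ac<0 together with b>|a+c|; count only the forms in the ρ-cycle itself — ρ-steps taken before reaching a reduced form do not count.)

D = 21, ⌊√D⌋ = 4
river: ρ → (1,3,-3)
river: ρ → (-3,3,1)
ρ-cycle length = 2 (tail of 0 descent steps not counted)

2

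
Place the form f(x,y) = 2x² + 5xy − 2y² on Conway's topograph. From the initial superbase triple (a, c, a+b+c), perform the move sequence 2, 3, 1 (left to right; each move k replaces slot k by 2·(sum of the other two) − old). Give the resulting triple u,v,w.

start (2,-2,5) = (f(1,0),f(0,1),f(1,1))
replace slot 2: 2·(2+5) − (-2) = 16 → (2,16,5)
replace slot 3: 2·(2+16) − 5 = 31 → (2,16,31)
replace slot 1: 2·(16+31) − 2 = 92 → (92,16,31)

92,16,31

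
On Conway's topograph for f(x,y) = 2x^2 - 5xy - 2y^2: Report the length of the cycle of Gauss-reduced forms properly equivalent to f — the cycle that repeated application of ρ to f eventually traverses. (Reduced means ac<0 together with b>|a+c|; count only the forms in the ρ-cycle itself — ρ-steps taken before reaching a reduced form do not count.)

D = 41, ⌊√D⌋ = 6
descent: ρ → (-2,5,2)  [lands on river]
river: ρ → (2,3,-4)
river: ρ → (-4,5,1)
river: ρ → (1,5,-4)
river: ρ → (-4,3,2)
river: ρ → (2,5,-2)
river: ρ → (-2,3,4)
river: ρ → (4,5,-1)
river: ρ → (-1,5,4)
river: ρ → (4,3,-2)
ρ-cycle length = 10 (tail of 1 descent step not counted)

10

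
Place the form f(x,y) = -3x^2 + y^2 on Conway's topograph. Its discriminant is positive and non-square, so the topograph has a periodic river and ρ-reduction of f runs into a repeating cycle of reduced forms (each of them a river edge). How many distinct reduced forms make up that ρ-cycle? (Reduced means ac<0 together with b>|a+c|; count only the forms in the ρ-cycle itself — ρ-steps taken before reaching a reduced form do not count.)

D = 12, ⌊√D⌋ = 3
descent: ρ → (1,2,-2)  [lands on river]
river: ρ → (-2,2,1)
ρ-cycle length = 2 (tail of 1 descent step not counted)

2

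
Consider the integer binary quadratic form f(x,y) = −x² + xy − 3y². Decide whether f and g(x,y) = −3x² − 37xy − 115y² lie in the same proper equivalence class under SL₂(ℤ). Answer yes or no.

D₁ = -11, D₂ = -11
f is negative-definite; reduce −f:
−f: translate: b→1 (≡-1 mod 2), so (1,-1,3)→(1,1,3)
−f: reduced (well bottom): (1,1,3) with a≤c, −a<b≤a
flip sign back: reduced form of f is (-1,-1,-3)
g is negative-definite; reduce −g:
−g: translate: b→1 (≡37 mod 6), so (3,37,115)→(3,1,1)
−g: flip: (3,1,1)→(1,-1,3)
−g: translate: b→1 (≡-1 mod 2), so (1,-1,3)→(1,1,3)
−g: reduced (well bottom): (1,1,3) with a≤c, −a<b≤a
flip sign back: reduced form of g is (-1,-1,-3)
reduced forms (-1, -1, -3) vs (-1, -1, -3) ⇒ equivalent

yes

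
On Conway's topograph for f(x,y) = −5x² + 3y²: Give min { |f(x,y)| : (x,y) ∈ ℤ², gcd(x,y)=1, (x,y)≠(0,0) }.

descent: ρ → (3,6,-2)  [lands on river]
river: ρ → (-2,6,3)
closes: descent 1, river 2
min |a| on river = 2

2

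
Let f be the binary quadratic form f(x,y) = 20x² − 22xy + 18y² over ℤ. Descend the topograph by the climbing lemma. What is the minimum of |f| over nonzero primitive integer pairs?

translate: b→18 (≡-22 mod 40), so (20,-22,18)→(20,18,16)
flip: (20,18,16)→(16,-18,20)
translate: b→14 (≡-18 mod 32), so (16,-18,20)→(16,14,18)
reduced (well bottom): (16,14,18) with a≤c, −a<b≤a
well minimum = a = 16

16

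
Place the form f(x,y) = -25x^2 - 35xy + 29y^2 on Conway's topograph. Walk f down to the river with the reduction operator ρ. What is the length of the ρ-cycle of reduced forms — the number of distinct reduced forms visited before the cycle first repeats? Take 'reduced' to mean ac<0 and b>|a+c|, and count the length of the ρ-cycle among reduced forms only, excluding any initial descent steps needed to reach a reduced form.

D = 4125, ⌊√D⌋ = 64
descent: ρ → (29,35,-25)  [lands on river]
river: ρ → (-25,15,39)
river: ρ → (39,63,-1)
river: ρ → (-1,63,39)
river: ρ → (39,15,-25)
river: ρ → (-25,35,29)
river: ρ → (29,23,-31)
river: ρ → (-31,39,21)
river: ρ → (21,45,-25)
river: ρ → (-25,55,11)
river: ρ → (11,55,-25)
river: ρ → (-25,45,21)
river: ρ → (21,39,-31)
river: ρ → (-31,23,29)
ρ-cycle length = 14 (tail of 1 descent step not counted)

14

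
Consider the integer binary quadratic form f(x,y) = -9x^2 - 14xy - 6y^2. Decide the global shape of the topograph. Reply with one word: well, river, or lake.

D = b²−4ac = (-14)² − 4·(-9)·(-6) = -20
D < 0 ⇒ definite ⇒ every region one sign ⇒ single well

well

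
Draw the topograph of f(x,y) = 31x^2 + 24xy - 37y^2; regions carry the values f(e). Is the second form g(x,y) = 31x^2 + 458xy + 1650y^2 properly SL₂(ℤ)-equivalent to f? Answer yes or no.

D₁ = 5164, D₂ = 5164
river cycle of f (length 62): (-37, 50, 18), (18, 58, -25), (-25, 42, 34), (34, 26, -33), (-33, 40, 27), (27, 68, -5), (-5, 62, 66), (66, 70, -1), (-1, 70, 66), (66, 62, -5), … (52 more)
river cycle of g (length 62): (31, 24, -37), (-37, 50, 18), (18, 58, -25), (-25, 42, 34), (34, 26, -33), (-33, 40, 27), (27, 68, -5), (-5, 62, 66), (66, 70, -1), (-1, 70, 66), … (52 more)
cycles coincide ⇒ equivalent

yes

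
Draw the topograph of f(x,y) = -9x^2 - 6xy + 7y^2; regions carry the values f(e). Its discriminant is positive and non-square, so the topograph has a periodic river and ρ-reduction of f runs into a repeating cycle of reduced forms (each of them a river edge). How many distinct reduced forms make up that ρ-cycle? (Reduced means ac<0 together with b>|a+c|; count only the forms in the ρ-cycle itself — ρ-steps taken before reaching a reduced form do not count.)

D = 288, ⌊√D⌋ = 16
descent: ρ → (7,6,-9)  [lands on river]
river: ρ → (-9,12,4)
river: ρ → (4,12,-9)
river: ρ → (-9,6,7)
river: ρ → (7,8,-8)
river: ρ → (-8,8,7)
ρ-cycle length = 6 (tail of 1 descent step not counted)

6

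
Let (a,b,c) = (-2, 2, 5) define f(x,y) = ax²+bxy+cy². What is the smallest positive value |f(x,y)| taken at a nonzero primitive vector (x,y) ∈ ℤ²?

descent: ρ → (5,-2,-2)
descent: ρ → (-2,6,1)  [lands on river]
river: ρ → (1,6,-2)
closes: descent 2, river 2
min |a| on river = 1

1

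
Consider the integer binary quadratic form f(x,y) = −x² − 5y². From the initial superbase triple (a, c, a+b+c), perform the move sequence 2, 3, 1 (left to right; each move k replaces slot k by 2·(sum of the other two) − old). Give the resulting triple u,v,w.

start (-1,-5,-6) = (f(1,0),f(0,1),f(1,1))
replace slot 2: 2·((-1)+(-6)) − (-5) = -9 → (-1,-9,-6)
replace slot 3: 2·((-1)+(-9)) − (-6) = -14 → (-1,-9,-14)
replace slot 1: 2·((-9)+(-14)) − (-1) = -45 → (-45,-9,-14)

-45,-9,-14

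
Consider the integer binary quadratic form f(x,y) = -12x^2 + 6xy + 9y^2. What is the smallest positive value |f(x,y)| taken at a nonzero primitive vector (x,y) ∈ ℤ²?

river: ρ → (9,12,-9)
river: ρ → (-9,6,12)
river: ρ → (12,18,-3)
river: ρ → (-3,18,12)
river: ρ → (12,6,-9)
river: ρ → (-9,12,9)
river: ρ → (9,6,-12)
river: ρ → (-12,18,3)
river: ρ → (3,18,-12)
river: ρ → (-12,6,9)
closes: descent 0, river 10
min |a| on river = 3

3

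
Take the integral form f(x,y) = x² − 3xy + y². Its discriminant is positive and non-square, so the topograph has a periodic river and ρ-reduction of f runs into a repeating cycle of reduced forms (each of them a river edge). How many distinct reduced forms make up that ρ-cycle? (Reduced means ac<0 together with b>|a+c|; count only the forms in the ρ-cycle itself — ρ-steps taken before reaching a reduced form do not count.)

D = 5, ⌊√D⌋ = 2
descent: ρ → (1,1,-1)  [lands on river]
river: ρ → (-1,1,1)
ρ-cycle length = 2 (tail of 1 descent step not counted)

2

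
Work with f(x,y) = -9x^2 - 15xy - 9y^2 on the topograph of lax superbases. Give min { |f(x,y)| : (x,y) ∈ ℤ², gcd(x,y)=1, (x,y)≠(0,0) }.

translate: b→-3 (≡15 mod 18), so (9,15,9)→(9,-3,3)
flip: (9,-3,3)→(3,3,9)
reduced (well bottom): (3,3,9) with a≤c, −a<b≤a
well minimum |f| = |-3| = 3 (negative-definite)

3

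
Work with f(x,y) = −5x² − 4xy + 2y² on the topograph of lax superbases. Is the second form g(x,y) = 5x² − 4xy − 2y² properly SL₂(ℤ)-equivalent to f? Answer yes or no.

D₁ = 56, D₂ = 56
river cycle of f (length 4): (2, 4, -5), (-5, 6, 1), (1, 6, -5), (-5, 4, 2)
river cycle of g (length 4): (-2, 4, 5), (5, 6, -1), (-1, 6, 5), (5, 4, -2)
cycles differ ⇒ inequivalent

no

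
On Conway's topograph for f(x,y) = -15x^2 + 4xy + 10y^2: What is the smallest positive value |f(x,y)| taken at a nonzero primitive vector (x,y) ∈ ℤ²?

descent: ρ → (10,16,-9)  [lands on river]
river: ρ → (-9,20,6)
river: ρ → (6,16,-15)
river: ρ → (-15,14,7)
river: ρ → (7,14,-15)
river: ρ → (-15,16,6)
river: ρ → (6,20,-9)
river: ρ → (-9,16,10)
river: ρ → (10,24,-1)
river: ρ → (-1,24,10)
closes: descent 1, river 10
min |a| on river = 1

1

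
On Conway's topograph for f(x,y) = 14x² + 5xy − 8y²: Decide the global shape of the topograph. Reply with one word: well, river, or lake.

D = b²−4ac = 5² − 4·14·(-8) = 473
D > 0 non-square ⇒ indefinite ⇒ periodic river

river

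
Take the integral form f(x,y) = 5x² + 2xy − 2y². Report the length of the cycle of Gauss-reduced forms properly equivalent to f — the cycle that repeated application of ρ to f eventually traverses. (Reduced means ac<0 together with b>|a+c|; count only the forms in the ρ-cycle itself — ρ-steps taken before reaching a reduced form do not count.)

D = 44, ⌊√D⌋ = 6
descent: ρ → (-2,6,1)  [lands on river]
river: ρ → (1,6,-2)
ρ-cycle length = 2 (tail of 1 descent step not counted)

2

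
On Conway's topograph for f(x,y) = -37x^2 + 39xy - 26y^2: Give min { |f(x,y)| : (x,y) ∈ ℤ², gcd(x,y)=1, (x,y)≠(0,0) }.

translate: b→35 (≡-39 mod 74), so (37,-39,26)→(37,35,24)
flip: (37,35,24)→(24,-35,37)
translate: b→13 (≡-35 mod 48), so (24,-35,37)→(24,13,26)
reduced (well bottom): (24,13,26) with a≤c, −a<b≤a
well minimum |f| = |-24| = 24 (negative-definite)

24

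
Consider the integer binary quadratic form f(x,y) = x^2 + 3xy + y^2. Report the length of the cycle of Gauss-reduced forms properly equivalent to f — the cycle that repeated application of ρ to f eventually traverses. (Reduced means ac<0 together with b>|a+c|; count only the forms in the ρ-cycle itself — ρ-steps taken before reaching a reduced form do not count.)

D = 5, ⌊√D⌋ = 2
descent: ρ → (1,1,-1)  [lands on river]
river: ρ → (-1,1,1)
ρ-cycle length = 2 (tail of 1 descent step not counted)

2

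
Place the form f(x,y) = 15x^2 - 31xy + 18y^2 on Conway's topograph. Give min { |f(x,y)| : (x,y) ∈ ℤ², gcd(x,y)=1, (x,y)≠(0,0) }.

translate: b→-1 (≡-31 mod 30), so (15,-31,18)→(15,-1,2)
flip: (15,-1,2)→(2,1,15)
reduced (well bottom): (2,1,15) with a≤c, −a<b≤a
well minimum = a = 2

2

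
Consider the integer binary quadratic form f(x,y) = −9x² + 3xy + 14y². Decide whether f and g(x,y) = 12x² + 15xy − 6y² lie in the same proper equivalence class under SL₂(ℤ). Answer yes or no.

D₁ = 513, D₂ = 513
river cycle of f (length 16): (-9, 21, 2), (2, 19, -19), (-19, 19, 2), (2, 21, -9), (-9, 15, 8), (8, 17, -7), (-7, 11, 14), (14, 17, -4), (-4, 15, 18), (18, 21, -1), … (6 more)
river cycle of g (length 6): (-6, 21, 3), (3, 21, -6), (-6, 15, 12), (12, 9, -9), (-9, 9, 12), (12, 15, -6)
cycles differ ⇒ inequivalent

no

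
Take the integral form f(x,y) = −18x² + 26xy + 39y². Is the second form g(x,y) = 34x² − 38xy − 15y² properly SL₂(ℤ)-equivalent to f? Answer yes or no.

D₁ = 3484, D₂ = 3484
river cycle of f (length 20): (39, 52, -5), (-5, 58, 6), (6, 50, -41), (-41, 32, 15), (15, 58, -2), (-2, 58, 15), (15, 32, -41), (-41, 50, 6), (6, 58, -5), (-5, 52, 39), … (10 more)
river cycle of g (length 20): (-15, 38, 34), (34, 30, -19), (-19, 46, 18), (18, 26, -39), (-39, 52, 5), (5, 58, -6), (-6, 50, 41), (41, 32, -15), (-15, 58, 2), (2, 58, -15), … (10 more)
cycles differ ⇒ inequivalent

no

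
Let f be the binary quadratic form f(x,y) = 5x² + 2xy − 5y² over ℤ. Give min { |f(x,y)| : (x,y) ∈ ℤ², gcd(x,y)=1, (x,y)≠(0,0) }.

river: ρ → (-5,8,2)
river: ρ → (2,8,-5)
river: ρ → (-5,2,5)
river: ρ → (5,8,-2)
river: ρ → (-2,8,5)
river: ρ → (5,2,-5)
closes: descent 0, river 6
min |a| on river = 2

2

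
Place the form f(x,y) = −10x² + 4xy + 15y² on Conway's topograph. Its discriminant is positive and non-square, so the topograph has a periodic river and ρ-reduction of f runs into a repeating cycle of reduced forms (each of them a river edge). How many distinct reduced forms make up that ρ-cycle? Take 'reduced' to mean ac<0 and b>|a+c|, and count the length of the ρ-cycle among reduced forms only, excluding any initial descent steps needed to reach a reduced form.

D = 616, ⌊√D⌋ = 24
descent: ρ → (15,-4,-10)
descent: ρ → (-10,24,1)  [lands on river]
river: ρ → (1,24,-10)
river: ρ → (-10,16,9)
river: ρ → (9,20,-6)
river: ρ → (-6,16,15)
river: ρ → (15,14,-7)
river: ρ → (-7,14,15)
river: ρ → (15,16,-6)
river: ρ → (-6,20,9)
river: ρ → (9,16,-10)
ρ-cycle length = 10 (tail of 2 descent steps not counted)

10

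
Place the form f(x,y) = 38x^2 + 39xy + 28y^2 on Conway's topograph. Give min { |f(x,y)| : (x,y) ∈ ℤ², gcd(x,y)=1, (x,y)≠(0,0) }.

translate: b→-37 (≡39 mod 76), so (38,39,28)→(38,-37,27)
flip: (38,-37,27)→(27,37,38)
translate: b→-17 (≡37 mod 54), so (27,37,38)→(27,-17,28)
reduced (well bottom): (27,-17,28) with a≤c, −a<b≤a
well minimum = a = 27

27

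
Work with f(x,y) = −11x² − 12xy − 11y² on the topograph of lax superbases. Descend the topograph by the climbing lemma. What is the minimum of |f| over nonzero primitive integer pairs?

translate: b→-10 (≡12 mod 22), so (11,12,11)→(11,-10,10)
flip: (11,-10,10)→(10,10,11)
reduced (well bottom): (10,10,11) with a≤c, −a<b≤a
well minimum |f| = |-10| = 10 (negative-definite)

10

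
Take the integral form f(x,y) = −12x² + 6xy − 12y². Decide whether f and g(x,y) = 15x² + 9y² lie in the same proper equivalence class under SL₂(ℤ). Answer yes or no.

D₁ = -540, D₂ = -540
f is negative-definite; reduce −f:
−f: flip: (12,-6,12)→(12,6,12)
−f: reduced (well bottom): (12,6,12) with a≤c, −a<b≤a
flip sign back: reduced form of f is (-12,-6,-12)
g: flip: (15,0,9)→(9,0,15)
g: reduced (well bottom): (9,0,15) with a≤c, −a<b≤a
reduced forms (-12, -6, -12) vs (9, 0, 15) ⇒ inequivalent

no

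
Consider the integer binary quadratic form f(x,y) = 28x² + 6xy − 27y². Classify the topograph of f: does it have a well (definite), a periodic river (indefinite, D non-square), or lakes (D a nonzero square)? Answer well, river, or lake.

D = b²−4ac = 6² − 4·28·(-27) = 3060
D > 0 non-square ⇒ indefinite ⇒ periodic river

river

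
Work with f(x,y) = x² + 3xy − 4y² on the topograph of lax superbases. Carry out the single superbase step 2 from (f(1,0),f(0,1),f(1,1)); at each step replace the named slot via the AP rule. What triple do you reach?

start (1,-4,0) = (f(1,0),f(0,1),f(1,1))
replace slot 2: 2·(1+0) − (-4) = 6 → (1,6,0)

1,6,0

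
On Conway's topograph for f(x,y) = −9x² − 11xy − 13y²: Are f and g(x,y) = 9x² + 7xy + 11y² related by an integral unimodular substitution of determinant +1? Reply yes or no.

D₁ = -347, D₂ = -347
f is negative-definite; reduce −f:
−f: translate: b→-7 (≡11 mod 18), so (9,11,13)→(9,-7,11)
−f: reduced (well bottom): (9,-7,11) with a≤c, −a<b≤a
flip sign back: reduced form of f is (-9,7,-11)
g: reduced (well bottom): (9,7,11) with a≤c, −a<b≤a
reduced forms (-9, 7, -11) vs (9, 7, 11) ⇒ inequivalent

no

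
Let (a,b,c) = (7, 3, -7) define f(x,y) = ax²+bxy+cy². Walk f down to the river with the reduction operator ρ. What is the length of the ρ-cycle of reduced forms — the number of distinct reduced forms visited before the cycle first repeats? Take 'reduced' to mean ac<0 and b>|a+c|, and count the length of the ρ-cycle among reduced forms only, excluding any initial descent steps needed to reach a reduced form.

D = 205, ⌊√D⌋ = 14
river: ρ → (-7,11,3)
river: ρ → (3,13,-3)
river: ρ → (-3,11,7)
river: ρ → (7,3,-7)
ρ-cycle length = 4 (tail of 0 descent steps not counted)

4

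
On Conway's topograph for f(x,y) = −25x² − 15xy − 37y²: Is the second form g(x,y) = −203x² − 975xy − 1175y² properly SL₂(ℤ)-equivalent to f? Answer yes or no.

D₁ = -3475, D₂ = -3475
f is negative-definite; reduce −f:
−f: reduced (well bottom): (25,15,37) with a≤c, −a<b≤a
flip sign back: reduced form of f is (-25,-15,-37)
g is negative-definite; reduce −g:
−g: translate: b→163 (≡975 mod 406), so (203,975,1175)→(203,163,37)
−g: flip: (203,163,37)→(37,-163,203)
−g: translate: b→-15 (≡-163 mod 74), so (37,-163,203)→(37,-15,25)
−g: flip: (37,-15,25)→(25,15,37)
−g: reduced (well bottom): (25,15,37) with a≤c, −a<b≤a
flip sign back: reduced form of g is (-25,-15,-37)
reduced forms (-25, -15, -37) vs (-25, -15, -37) ⇒ equivalent

yes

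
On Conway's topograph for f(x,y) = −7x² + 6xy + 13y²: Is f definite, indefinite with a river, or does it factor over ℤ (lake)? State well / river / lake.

D = b²−4ac = 6² − 4·(-7)·13 = 400
D = 20² is a perfect square ⇒ form factors over ℤ ⇒ lakes

lake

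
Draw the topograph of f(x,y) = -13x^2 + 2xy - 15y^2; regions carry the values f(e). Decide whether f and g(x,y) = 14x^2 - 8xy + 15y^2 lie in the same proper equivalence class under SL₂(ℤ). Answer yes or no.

D₁ = -776, D₂ = -776
f is negative-definite; reduce −f:
−f: reduced (well bottom): (13,-2,15) with a≤c, −a<b≤a
flip sign back: reduced form of f is (-13,2,-15)
g: reduced (well bottom): (14,-8,15) with a≤c, −a<b≤a
reduced forms (-13, 2, -15) vs (14, -8, 15) ⇒ inequivalent

no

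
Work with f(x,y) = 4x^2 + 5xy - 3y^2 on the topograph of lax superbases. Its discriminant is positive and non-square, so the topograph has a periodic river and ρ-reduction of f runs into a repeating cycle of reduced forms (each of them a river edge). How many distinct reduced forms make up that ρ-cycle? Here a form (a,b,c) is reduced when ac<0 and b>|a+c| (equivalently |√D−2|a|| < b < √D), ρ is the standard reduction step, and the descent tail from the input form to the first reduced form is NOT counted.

D = 73, ⌊√D⌋ = 8
river: ρ → (-3,7,2)
river: ρ → (2,5,-6)
river: ρ → (-6,7,1)
river: ρ → (1,7,-6)
river: ρ → (-6,5,2)
river: ρ → (2,7,-3)
river: ρ → (-3,5,4)
river: ρ → (4,3,-4)
river: ρ → (-4,5,3)
river: ρ → (3,7,-2)
river: ρ → (-2,5,6)
river: ρ → (6,7,-1)
river: ρ → (-1,7,6)
river: ρ → (6,5,-2)
river: ρ → (-2,7,3)
river: ρ → (3,5,-4)
river: ρ → (-4,3,4)
river: ρ → (4,5,-3)
ρ-cycle length = 18 (tail of 0 descent steps not counted)

18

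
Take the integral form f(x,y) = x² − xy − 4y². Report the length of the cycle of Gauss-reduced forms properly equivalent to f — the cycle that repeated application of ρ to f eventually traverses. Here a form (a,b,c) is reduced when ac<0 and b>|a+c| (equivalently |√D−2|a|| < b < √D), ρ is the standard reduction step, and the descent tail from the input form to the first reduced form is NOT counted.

D = 17, ⌊√D⌋ = 4
descent: ρ → (-4,1,1)
descent: ρ → (1,3,-2)  [lands on river]
river: ρ → (-2,1,2)
river: ρ → (2,3,-1)
river: ρ → (-1,3,2)
river: ρ → (2,1,-2)
river: ρ → (-2,3,1)
ρ-cycle length = 6 (tail of 2 descent steps not counted)

6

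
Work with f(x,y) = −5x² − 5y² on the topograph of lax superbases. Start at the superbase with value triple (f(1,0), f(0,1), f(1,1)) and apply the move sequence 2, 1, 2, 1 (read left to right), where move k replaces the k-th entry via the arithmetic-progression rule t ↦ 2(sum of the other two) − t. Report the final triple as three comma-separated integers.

start (-5,-5,-10) = (f(1,0),f(0,1),f(1,1))
replace slot 2: 2·((-5)+(-10)) − (-5) = -25 → (-5,-25,-10)
replace slot 1: 2·((-25)+(-10)) − (-5) = -65 → (-65,-25,-10)
replace slot 2: 2·((-65)+(-10)) − (-25) = -125 → (-65,-125,-10)
replace slot 1: 2·((-125)+(-10)) − (-65) = -205 → (-205,-125,-10)

-205,-125,-10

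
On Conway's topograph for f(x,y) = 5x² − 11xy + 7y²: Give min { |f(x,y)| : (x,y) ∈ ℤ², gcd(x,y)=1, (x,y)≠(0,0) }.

translate: b→-1 (≡-11 mod 10), so (5,-11,7)→(5,-1,1)
flip: (5,-1,1)→(1,1,5)
reduced (well bottom): (1,1,5) with a≤c, −a<b≤a
well minimum = a = 1

1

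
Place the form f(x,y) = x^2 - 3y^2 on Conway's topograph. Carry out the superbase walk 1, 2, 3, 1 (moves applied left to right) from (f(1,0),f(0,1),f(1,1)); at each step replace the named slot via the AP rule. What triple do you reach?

start (1,-3,-2) = (f(1,0),f(0,1),f(1,1))
replace slot 1: 2·((-3)+(-2)) − 1 = -11 → (-11,-3,-2)
replace slot 2: 2·((-11)+(-2)) − (-3) = -23 → (-11,-23,-2)
replace slot 3: 2·((-11)+(-23)) − (-2) = -66 → (-11,-23,-66)
replace slot 1: 2·((-23)+(-66)) − (-11) = -167 → (-167,-23,-66)

-167,-23,-66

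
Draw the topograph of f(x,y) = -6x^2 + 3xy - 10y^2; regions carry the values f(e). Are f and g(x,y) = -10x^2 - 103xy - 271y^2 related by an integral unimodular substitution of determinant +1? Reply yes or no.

D₁ = -231, D₂ = -231
f is negative-definite; reduce −f:
−f: reduced (well bottom): (6,-3,10) with a≤c, −a<b≤a
flip sign back: reduced form of f is (-6,3,-10)
g is negative-definite; reduce −g:
−g: translate: b→3 (≡103 mod 20), so (10,103,271)→(10,3,6)
−g: flip: (10,3,6)→(6,-3,10)
−g: reduced (well bottom): (6,-3,10) with a≤c, −a<b≤a
flip sign back: reduced form of g is (-6,3,-10)
reduced forms (-6, 3, -10) vs (-6, 3, -10) ⇒ equivalent

yes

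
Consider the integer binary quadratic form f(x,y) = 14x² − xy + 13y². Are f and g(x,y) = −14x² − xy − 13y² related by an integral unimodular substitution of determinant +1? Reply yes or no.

D₁ = -727, D₂ = -727
f: flip: (14,-1,13)→(13,1,14)
f: reduced (well bottom): (13,1,14) with a≤c, −a<b≤a
g is negative-definite; reduce −g:
−g: flip: (14,1,13)→(13,-1,14)
−g: reduced (well bottom): (13,-1,14) with a≤c, −a<b≤a
flip sign back: reduced form of g is (-13,1,-14)
reduced forms (13, 1, 14) vs (-13, 1, -14) ⇒ inequivalent

no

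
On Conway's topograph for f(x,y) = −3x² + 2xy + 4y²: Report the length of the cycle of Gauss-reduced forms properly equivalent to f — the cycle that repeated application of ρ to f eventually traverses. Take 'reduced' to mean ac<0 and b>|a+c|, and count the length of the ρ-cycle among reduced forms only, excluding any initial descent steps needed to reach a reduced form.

D = 52, ⌊√D⌋ = 7
river: ρ → (4,6,-1)
river: ρ → (-1,6,4)
river: ρ → (4,2,-3)
river: ρ → (-3,4,3)
river: ρ → (3,2,-4)
river: ρ → (-4,6,1)
river: ρ → (1,6,-4)
river: ρ → (-4,2,3)
river: ρ → (3,4,-3)
river: ρ → (-3,2,4)
ρ-cycle length = 10 (tail of 0 descent steps not counted)

10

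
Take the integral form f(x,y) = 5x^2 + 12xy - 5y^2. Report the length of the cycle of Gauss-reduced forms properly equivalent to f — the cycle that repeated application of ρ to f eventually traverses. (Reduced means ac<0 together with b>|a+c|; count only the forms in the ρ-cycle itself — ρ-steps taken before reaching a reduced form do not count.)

D = 244, ⌊√D⌋ = 15
river: ρ → (-5,8,9)
river: ρ → (9,10,-4)
river: ρ → (-4,14,3)
river: ρ → (3,10,-12)
river: ρ → (-12,14,1)
river: ρ → (1,14,-12)
river: ρ → (-12,10,3)
river: ρ → (3,14,-4)
river: ρ → (-4,10,9)
river: ρ → (9,8,-5)
river: ρ → (-5,12,5)
river: ρ → (5,8,-9)
river: ρ → (-9,10,4)
river: ρ → (4,14,-3)
river: ρ → (-3,10,12)
river: ρ → (12,14,-1)
river: ρ → (-1,14,12)
river: ρ → (12,10,-3)
river: ρ → (-3,14,4)
river: ρ → (4,10,-9)
river: ρ → (-9,8,5)
river: ρ → (5,12,-5)
ρ-cycle length = 22 (tail of 0 descent steps not counted)

22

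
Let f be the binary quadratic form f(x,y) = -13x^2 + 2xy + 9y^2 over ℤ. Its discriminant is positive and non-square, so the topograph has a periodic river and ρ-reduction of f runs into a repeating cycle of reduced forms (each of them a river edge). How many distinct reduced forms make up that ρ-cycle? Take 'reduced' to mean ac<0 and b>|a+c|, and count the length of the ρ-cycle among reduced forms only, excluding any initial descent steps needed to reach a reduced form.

D = 472, ⌊√D⌋ = 21
descent: ρ → (9,16,-6)  [lands on river]
river: ρ → (-6,20,3)
river: ρ → (3,16,-18)
river: ρ → (-18,20,1)
river: ρ → (1,20,-18)
river: ρ → (-18,16,3)
river: ρ → (3,20,-6)
river: ρ → (-6,16,9)
river: ρ → (9,20,-2)
river: ρ → (-2,20,9)
ρ-cycle length = 10 (tail of 1 descent step not counted)

10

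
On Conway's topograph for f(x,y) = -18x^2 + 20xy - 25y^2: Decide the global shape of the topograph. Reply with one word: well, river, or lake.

D = b²−4ac = 20² − 4·(-18)·(-25) = -1400
D < 0 ⇒ definite ⇒ every region one sign ⇒ single well

well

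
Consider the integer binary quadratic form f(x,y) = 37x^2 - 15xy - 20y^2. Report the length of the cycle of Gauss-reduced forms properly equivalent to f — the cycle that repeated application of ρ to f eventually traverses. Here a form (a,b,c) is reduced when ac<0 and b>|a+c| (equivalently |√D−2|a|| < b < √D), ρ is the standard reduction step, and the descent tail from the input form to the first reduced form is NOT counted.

D = 3185, ⌊√D⌋ = 56
descent: ρ → (-20,55,2)  [lands on river]
river: ρ → (2,53,-47)
river: ρ → (-47,41,8)
river: ρ → (8,55,-5)
river: ρ → (-5,55,8)
river: ρ → (8,41,-47)
river: ρ → (-47,53,2)
river: ρ → (2,55,-20)
river: ρ → (-20,25,32)
river: ρ → (32,39,-13)
river: ρ → (-13,39,32)
river: ρ → (32,25,-20)
ρ-cycle length = 12 (tail of 1 descent step not counted)

12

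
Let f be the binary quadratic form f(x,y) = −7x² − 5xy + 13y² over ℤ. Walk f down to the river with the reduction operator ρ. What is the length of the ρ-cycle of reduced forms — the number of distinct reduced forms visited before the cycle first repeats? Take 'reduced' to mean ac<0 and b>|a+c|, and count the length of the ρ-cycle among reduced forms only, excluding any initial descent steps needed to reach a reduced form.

D = 389, ⌊√D⌋ = 19
descent: ρ → (13,5,-7)
descent: ρ → (-7,9,11)  [lands on river]
river: ρ → (11,13,-5)
river: ρ → (-5,17,5)
river: ρ → (5,13,-11)
river: ρ → (-11,9,7)
river: ρ → (7,19,-1)
river: ρ → (-1,19,7)
river: ρ → (7,9,-11)
river: ρ → (-11,13,5)
river: ρ → (5,17,-5)
river: ρ → (-5,13,11)
river: ρ → (11,9,-7)
river: ρ → (-7,19,1)
river: ρ → (1,19,-7)
ρ-cycle length = 14 (tail of 2 descent steps not counted)

14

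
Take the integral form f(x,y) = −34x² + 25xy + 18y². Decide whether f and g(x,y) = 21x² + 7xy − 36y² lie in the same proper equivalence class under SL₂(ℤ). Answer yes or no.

D₁ = 3073, D₂ = 3073
river cycle of f (length 60): (18, 47, -12), (-12, 49, 14), (14, 35, -33), (-33, 31, 16), (16, 33, -31), (-31, 29, 18), (18, 43, -17), (-17, 25, 36), (36, 47, -6), (-6, 49, 28), … (50 more)
river cycle of g (length 60): (21, 49, -8), (-8, 47, 27), (27, 7, -28), (-28, 49, 6), (6, 47, -36), (-36, 25, 17), (17, 43, -18), (-18, 29, 31), (31, 33, -16), (-16, 31, 33), … (50 more)
cycles differ ⇒ inequivalent

no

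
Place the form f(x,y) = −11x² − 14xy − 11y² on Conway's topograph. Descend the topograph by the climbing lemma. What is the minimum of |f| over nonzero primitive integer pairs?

translate: b→-8 (≡14 mod 22), so (11,14,11)→(11,-8,8)
flip: (11,-8,8)→(8,8,11)
reduced (well bottom): (8,8,11) with a≤c, −a<b≤a
well minimum |f| = |-8| = 8 (negative-definite)

8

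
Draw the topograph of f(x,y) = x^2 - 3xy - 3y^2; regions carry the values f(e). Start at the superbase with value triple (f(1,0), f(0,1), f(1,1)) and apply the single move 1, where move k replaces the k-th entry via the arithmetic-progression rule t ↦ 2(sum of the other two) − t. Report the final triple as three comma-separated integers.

start (1,-3,-5) = (f(1,0),f(0,1),f(1,1))
replace slot 1: 2·((-3)+(-5)) − 1 = -17 → (-17,-3,-5)

-17,-3,-5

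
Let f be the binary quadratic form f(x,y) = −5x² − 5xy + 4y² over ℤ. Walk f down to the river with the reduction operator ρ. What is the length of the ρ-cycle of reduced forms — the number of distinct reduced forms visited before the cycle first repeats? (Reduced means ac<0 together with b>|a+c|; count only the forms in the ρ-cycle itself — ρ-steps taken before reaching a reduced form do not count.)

D = 105, ⌊√D⌋ = 10
descent: ρ → (4,5,-5)  [lands on river]
river: ρ → (-5,5,4)
river: ρ → (4,3,-6)
river: ρ → (-6,9,1)
river: ρ → (1,9,-6)
river: ρ → (-6,3,4)
ρ-cycle length = 6 (tail of 1 descent step not counted)

6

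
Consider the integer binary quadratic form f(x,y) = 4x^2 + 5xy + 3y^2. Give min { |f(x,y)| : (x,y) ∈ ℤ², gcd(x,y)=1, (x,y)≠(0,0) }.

translate: b→-3 (≡5 mod 8), so (4,5,3)→(4,-3,2)
flip: (4,-3,2)→(2,3,4)
translate: b→-1 (≡3 mod 4), so (2,3,4)→(2,-1,3)
reduced (well bottom): (2,-1,3) with a≤c, −a<b≤a
well minimum = a = 2

2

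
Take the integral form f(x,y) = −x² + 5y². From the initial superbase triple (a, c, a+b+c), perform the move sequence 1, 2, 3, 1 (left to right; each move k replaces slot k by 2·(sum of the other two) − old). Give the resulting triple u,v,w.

start (-1,5,4) = (f(1,0),f(0,1),f(1,1))
replace slot 1: 2·(5+4) − (-1) = 19 → (19,5,4)
replace slot 2: 2·(19+4) − 5 = 41 → (19,41,4)
replace slot 3: 2·(19+41) − 4 = 116 → (19,41,116)
replace slot 1: 2·(41+116) − 19 = 295 → (295,41,116)

295,41,116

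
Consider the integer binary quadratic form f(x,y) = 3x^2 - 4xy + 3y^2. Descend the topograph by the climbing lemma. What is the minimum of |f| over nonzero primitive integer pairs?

translate: b→2 (≡-4 mod 6), so (3,-4,3)→(3,2,2)
flip: (3,2,2)→(2,-2,3)
translate: b→2 (≡-2 mod 4), so (2,-2,3)→(2,2,3)
reduced (well bottom): (2,2,3) with a≤c, −a<b≤a
well minimum = a = 2

2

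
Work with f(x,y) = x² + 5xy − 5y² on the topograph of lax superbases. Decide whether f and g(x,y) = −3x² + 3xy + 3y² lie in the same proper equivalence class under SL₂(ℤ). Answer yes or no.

D₁ = 45, D₂ = 45
river cycle of f (length 2): (-5, 5, 1), (1, 5, -5)
river cycle of g (length 2): (3, 3, -3), (-3, 3, 3)
cycles differ ⇒ inequivalent

no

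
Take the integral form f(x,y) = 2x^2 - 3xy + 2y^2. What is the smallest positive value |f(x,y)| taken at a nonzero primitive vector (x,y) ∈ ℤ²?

translate: b→1 (≡-3 mod 4), so (2,-3,2)→(2,1,1)
flip: (2,1,1)→(1,-1,2)
translate: b→1 (≡-1 mod 2), so (1,-1,2)→(1,1,2)
reduced (well bottom): (1,1,2) with a≤c, −a<b≤a
well minimum = a = 1

1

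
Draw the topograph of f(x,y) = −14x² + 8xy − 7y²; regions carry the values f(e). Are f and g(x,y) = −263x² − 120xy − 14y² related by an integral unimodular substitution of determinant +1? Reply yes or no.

D₁ = -328, D₂ = -328
f is negative-definite; reduce −f:
−f: flip: (14,-8,7)→(7,8,14)
−f: translate: b→-6 (≡8 mod 14), so (7,8,14)→(7,-6,13)
−f: reduced (well bottom): (7,-6,13) with a≤c, −a<b≤a
flip sign back: reduced form of f is (-7,6,-13)
g is negative-definite; reduce −g:
−g: flip: (263,120,14)→(14,-120,263)
−g: translate: b→-8 (≡-120 mod 28), so (14,-120,263)→(14,-8,7)
−g: flip: (14,-8,7)→(7,8,14)
−g: translate: b→-6 (≡8 mod 14), so (7,8,14)→(7,-6,13)
−g: reduced (well bottom): (7,-6,13) with a≤c, −a<b≤a
flip sign back: reduced form of g is (-7,6,-13)
reduced forms (-7, 6, -13) vs (-7, 6, -13) ⇒ equivalent

yes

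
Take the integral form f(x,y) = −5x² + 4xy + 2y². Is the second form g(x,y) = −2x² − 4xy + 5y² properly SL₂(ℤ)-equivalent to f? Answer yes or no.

D₁ = 56, D₂ = 56
river cycle of f (length 4): (2, 4, -5), (-5, 6, 1), (1, 6, -5), (-5, 4, 2)
river cycle of g (length 4): (5, 4, -2), (-2, 4, 5), (5, 6, -1), (-1, 6, 5)
cycles differ ⇒ inequivalent

no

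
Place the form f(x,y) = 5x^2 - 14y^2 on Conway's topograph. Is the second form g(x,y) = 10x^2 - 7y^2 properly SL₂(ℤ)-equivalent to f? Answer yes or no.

D₁ = 280, D₂ = 280
river cycle of f (length 6): (5, 10, -9), (-9, 8, 6), (6, 16, -1), (-1, 16, 6), (6, 8, -9), (-9, 10, 5)
river cycle of g (length 4): (-7, 14, 3), (3, 16, -2), (-2, 16, 3), (3, 14, -7)
cycles differ ⇒ inequivalent

no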